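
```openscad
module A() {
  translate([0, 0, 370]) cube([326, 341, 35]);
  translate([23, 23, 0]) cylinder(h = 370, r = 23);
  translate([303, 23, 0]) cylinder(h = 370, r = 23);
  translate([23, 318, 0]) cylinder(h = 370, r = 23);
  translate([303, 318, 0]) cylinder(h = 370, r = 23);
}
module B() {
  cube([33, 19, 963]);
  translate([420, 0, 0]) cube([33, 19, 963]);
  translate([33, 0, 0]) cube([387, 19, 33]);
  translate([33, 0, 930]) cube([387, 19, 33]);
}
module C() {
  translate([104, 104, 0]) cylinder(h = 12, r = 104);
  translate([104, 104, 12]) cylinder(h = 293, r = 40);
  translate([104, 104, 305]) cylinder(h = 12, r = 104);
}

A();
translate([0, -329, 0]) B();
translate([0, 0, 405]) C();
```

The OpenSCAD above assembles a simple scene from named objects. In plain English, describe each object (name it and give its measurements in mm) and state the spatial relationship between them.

A is a four-legged stool. The seat is 326×341 mm, 35 mm thick, top at z = 405 mm. It stands on four round legs, each 46 mm in diameter, from z = 0 to the seat underside, each leg's axis is inset half a diameter from the nearest pair of seat edges (so the leg's bounding box is flush with the corner).

B is a rectangular picture frame lying in the x–z plane (depth along y). The opening is 387 mm wide (x) by 897 mm tall (z), surrounded by a border 33 mm wide on all four sides. The frame is 19 mm deep and is made of two full-height vertical stiles with two horizontal rails fitted between them.

C is a spool: two coaxial disc flanges of radius 104 mm and thickness 12 mm, joined by a core cylinder of radius 40 mm and height 293 mm. The lower flange rests on z = 0 and the three cylinders share a vertical axis.

The picture frame is on the floor beside the stool on its −y side. The spool is on top of the stool.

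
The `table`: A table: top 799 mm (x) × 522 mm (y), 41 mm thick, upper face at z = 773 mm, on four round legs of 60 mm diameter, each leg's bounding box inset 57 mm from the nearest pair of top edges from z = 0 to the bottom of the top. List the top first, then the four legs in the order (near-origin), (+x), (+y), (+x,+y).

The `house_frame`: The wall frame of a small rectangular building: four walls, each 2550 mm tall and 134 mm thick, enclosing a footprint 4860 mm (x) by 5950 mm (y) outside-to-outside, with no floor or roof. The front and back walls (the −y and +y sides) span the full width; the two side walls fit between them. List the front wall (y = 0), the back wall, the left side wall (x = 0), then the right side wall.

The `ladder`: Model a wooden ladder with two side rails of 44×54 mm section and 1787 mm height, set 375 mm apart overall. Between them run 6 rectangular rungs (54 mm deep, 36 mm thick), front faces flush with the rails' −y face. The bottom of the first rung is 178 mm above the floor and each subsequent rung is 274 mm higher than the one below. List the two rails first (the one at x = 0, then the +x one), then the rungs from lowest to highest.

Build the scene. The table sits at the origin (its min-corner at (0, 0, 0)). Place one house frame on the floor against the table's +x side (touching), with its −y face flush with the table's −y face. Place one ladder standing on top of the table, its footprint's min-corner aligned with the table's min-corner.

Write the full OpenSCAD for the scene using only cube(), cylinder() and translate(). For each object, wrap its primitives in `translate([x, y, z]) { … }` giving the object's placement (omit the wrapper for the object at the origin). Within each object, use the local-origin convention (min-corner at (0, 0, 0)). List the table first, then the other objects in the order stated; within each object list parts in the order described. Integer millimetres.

translate([0, 0, 732]) cube([799, 522, 41]);
translate([87, 87, 0]) cylinder(h = 732, r = 30);
translate([712, 87, 0]) cylinder(h = 732, r = 30);
translate([87, 435, 0]) cylinder(h = 732, r = 30);
translate([712, 435, 0]) cylinder(h = 732, r = 30);
translate([799, 0, 0]) {
  cube([4860, 134, 2550]);
  translate([0, 5816, 0]) cube([4860, 134, 2550]);
  translate([0, 134, 0]) cube([134, 5682, 2550]);
  translate([4726, 134, 0]) cube([134, 5682, 2550]);
}
translate([0, 0, 773]) {
  cube([44, 54, 1787]);
  translate([331, 0, 0]) cube([44, 54, 1787]);
  translate([44, 0, 178]) cube([287, 54, 36]);
  translate([44, 0, 452]) cube([287, 54, 36]);
  translate([44, 0, 726]) cube([287, 54, 36]);
  translate([44, 0, 1000]) cube([287, 54, 36]);
  translate([44, 0, 1274]) cube([287, 54, 36]);
  translate([44, 0, 1548]) cube([287, 54, 36]);
}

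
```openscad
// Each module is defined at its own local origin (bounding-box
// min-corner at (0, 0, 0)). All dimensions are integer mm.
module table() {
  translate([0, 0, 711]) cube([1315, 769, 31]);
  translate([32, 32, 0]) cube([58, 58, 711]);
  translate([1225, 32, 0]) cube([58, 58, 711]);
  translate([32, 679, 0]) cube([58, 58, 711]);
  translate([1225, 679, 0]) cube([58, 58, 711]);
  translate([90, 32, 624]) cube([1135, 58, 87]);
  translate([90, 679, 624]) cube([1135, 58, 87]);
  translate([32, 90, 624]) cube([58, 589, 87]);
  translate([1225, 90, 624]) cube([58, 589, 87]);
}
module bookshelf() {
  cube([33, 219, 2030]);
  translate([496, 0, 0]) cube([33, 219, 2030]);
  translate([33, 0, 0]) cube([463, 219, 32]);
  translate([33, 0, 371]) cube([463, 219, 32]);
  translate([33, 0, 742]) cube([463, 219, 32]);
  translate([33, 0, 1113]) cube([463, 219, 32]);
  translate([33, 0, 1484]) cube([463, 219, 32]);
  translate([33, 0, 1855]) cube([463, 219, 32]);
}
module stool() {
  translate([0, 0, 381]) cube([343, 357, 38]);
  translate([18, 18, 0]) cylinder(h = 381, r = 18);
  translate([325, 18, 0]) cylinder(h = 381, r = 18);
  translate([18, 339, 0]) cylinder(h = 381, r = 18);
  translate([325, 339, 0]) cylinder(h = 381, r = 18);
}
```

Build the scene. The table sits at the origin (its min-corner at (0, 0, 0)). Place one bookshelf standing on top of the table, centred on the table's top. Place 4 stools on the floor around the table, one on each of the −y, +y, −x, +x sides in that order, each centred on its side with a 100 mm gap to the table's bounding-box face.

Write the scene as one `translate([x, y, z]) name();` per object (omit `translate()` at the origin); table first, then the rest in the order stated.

table();
translate([393, 275, 742]) bookshelf();
translate([486, -457, 0]) stool();
translate([486, 869, 0]) stool();
translate([-443, 206, 0]) stool();
translate([1415, 206, 0]) stool();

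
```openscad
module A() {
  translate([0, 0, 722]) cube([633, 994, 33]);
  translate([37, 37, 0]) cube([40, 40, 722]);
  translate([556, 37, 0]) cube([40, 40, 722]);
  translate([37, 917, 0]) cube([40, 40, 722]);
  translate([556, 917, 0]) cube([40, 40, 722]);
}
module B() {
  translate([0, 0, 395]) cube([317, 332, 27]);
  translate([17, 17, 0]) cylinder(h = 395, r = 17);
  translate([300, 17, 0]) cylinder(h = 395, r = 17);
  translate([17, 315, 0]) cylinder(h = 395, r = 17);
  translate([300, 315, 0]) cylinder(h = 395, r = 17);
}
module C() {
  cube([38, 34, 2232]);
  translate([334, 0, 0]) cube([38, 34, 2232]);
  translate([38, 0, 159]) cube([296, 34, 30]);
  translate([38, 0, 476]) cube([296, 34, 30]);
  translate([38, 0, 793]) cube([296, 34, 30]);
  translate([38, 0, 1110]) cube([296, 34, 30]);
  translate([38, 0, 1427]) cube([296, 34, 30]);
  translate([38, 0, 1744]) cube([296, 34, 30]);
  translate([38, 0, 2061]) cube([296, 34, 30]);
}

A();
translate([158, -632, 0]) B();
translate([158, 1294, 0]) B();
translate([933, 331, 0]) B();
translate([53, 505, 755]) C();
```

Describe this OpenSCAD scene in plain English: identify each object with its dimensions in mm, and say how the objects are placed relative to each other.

A is a rectangular dining table. The top is 633×994×33 mm with its upper surface at z = 755 mm. It stands on four 40×40 mm square legs, each inset 37 mm from the nearest pair of top edges, running from the floor to the underside of the top.

B is a four-legged stool. The seat is 317×332 mm, 27 mm thick, top at z = 422 mm. It stands on four round legs, each 34 mm in diameter, from z = 0 to the seat underside, each leg's axis is inset half a diameter from the nearest pair of seat edges (so the leg's bounding box is flush with the corner).

C is a straight ladder. Two 38×34 mm vertical rails, 2232 mm tall, stand 372 mm apart (outside-to-outside) with their front faces coplanar on the −y side. 7 rungs, each 34 mm deep and 30 mm tall, span between the inner faces of the rails, front faces flush with the rails. The lowest rung's underside is at z = 159 mm and rungs are spaced 317 mm apart (underside to underside).

Three stools sit around the table at the −y, +y, +x sides. The ladder is on top of the table.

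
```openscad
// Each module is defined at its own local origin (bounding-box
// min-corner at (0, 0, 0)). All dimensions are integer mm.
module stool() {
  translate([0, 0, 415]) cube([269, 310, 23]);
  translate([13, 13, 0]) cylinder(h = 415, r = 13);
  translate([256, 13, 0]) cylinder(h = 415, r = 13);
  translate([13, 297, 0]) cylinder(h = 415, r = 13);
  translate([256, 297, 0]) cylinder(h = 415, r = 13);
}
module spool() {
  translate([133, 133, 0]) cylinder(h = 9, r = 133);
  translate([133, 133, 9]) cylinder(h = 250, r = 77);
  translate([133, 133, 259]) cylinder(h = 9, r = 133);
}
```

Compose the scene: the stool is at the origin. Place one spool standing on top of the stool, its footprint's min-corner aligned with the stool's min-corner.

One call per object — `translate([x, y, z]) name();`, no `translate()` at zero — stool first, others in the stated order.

stool();
translate([0, 0, 438]) spool();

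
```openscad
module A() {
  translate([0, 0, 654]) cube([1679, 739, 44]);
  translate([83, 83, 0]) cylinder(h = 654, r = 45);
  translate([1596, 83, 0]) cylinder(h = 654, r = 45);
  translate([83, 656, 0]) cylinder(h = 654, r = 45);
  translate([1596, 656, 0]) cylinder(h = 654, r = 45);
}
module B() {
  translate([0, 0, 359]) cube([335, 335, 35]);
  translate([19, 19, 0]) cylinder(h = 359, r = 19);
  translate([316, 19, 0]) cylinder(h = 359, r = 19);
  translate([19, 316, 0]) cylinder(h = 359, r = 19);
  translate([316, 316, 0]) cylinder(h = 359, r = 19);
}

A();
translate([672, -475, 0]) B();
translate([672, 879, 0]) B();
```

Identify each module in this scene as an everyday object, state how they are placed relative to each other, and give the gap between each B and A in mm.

A is a table. B is a stool. Two stools sit around the table at the −y, +y sides. The gap between each stool and the table is 140 mm.

Each stool's nearest face is 140 mm from the table's bounding box.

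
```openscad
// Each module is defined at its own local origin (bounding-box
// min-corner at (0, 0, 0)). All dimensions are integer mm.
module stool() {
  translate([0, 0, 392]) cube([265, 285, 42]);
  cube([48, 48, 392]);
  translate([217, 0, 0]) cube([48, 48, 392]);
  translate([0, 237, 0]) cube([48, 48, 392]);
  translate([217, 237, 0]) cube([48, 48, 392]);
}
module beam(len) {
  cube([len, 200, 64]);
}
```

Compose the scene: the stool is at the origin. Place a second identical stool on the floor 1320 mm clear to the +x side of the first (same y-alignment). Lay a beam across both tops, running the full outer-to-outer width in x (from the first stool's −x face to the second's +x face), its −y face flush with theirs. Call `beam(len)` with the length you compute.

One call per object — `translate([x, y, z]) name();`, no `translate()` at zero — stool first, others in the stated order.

stool();
translate([1585, 0, 0]) stool();
translate([0, 0, 434]) beam(1850);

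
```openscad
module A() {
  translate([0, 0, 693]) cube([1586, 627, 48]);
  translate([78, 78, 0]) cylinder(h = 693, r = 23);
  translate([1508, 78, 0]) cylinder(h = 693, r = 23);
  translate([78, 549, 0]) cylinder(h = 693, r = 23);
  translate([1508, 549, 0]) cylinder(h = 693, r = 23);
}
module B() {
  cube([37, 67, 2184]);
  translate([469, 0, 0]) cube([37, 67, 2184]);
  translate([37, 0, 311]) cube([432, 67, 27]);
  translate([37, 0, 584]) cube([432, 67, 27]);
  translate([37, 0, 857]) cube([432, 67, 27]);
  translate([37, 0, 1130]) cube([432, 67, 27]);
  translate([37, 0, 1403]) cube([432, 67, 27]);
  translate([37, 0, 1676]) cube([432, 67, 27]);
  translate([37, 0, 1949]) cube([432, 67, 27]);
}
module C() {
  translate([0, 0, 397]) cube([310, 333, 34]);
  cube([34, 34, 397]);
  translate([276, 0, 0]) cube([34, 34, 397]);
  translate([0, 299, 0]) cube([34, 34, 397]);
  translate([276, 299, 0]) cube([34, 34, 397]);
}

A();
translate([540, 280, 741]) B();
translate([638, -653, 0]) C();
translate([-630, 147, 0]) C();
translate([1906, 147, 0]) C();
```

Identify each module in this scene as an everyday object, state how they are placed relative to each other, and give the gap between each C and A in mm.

Each stool's nearest face is 320 mm from the table's bounding box.

A is a table. B is a ladder. C is a stool. The ladder is on top of the table, centred. Three stools sit around the table at the −y, −x, +x sides. The gap between each stool and the table is 320 mm.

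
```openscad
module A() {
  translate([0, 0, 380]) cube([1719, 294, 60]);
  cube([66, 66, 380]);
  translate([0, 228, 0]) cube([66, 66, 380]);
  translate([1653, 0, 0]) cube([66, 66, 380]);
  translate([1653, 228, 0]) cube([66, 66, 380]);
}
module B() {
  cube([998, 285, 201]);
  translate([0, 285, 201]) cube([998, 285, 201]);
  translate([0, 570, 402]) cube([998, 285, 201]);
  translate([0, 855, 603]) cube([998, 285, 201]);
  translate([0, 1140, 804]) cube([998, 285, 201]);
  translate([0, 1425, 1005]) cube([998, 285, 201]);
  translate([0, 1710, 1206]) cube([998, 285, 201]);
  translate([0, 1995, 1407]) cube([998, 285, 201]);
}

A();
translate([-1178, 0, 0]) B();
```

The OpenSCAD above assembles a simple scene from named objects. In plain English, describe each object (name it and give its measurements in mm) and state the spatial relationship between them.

A is a long wooden bench with a 1719 mm (x) × 294 mm (y) seat, 60 mm thick, its top surface 440 mm above the floor. Four 66 mm square legs at the seat corners, flush with the edges, run from z = 0 to the seat underside.

B is a straight staircase of 8 solid steps. Each step is 998 mm wide (x), 285 mm deep (y, the going) and 201 mm tall (the rise). The first step rests on the floor; each subsequent step sits one going further in +y and one rise higher in +z, directly behind and above the previous step with no overlap.

The staircase is on the floor beside the bench on its −x side.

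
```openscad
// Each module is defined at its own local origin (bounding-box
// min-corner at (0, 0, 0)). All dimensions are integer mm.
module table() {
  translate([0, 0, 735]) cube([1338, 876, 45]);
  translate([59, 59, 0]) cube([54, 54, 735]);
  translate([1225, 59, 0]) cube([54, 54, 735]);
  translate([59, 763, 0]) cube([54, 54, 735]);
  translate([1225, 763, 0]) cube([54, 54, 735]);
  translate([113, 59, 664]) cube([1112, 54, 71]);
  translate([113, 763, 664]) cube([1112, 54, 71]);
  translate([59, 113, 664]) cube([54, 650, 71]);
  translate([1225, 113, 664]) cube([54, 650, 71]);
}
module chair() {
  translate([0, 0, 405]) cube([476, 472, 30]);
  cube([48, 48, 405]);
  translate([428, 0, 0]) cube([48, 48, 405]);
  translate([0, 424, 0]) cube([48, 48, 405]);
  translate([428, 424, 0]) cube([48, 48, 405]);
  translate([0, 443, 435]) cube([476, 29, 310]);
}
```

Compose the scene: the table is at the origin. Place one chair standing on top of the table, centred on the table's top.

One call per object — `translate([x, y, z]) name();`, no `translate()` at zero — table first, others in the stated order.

table();
translate([431, 202, 780]) chair();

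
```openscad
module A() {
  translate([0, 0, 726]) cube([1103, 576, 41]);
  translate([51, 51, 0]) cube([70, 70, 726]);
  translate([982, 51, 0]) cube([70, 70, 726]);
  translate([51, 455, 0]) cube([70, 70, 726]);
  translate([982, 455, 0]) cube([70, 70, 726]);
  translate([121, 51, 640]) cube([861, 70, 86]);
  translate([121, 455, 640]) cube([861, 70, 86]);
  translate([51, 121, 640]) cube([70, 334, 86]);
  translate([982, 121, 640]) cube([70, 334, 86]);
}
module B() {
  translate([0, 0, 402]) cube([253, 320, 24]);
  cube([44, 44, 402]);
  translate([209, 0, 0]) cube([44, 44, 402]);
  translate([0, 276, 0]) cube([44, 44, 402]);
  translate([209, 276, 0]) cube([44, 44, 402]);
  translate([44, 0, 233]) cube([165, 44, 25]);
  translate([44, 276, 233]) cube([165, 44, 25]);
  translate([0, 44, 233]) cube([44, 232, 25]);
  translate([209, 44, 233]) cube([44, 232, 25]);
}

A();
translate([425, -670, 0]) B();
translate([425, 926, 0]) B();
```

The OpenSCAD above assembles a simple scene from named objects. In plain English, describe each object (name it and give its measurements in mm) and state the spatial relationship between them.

A is a rectangular dining table. The top is 1103×576×41 mm with its upper surface at z = 767 mm. It stands on four 70×70 mm square legs, each inset 51 mm from the nearest pair of top edges, running from the floor to the underside of the top. Four apron rails, 70 mm thick and 86 mm tall, run between adjacent legs with their top edges flush with the underside of the top and their outer faces flush with the legs' outer faces.

B is a simple wooden stool: a rectangular seat 253 mm (x) by 320 mm (y), 24 mm thick, top face at z = 426 mm, on four square legs, each 44×44 mm in cross-section. The legs rest on z = 0, each flush with a corner of the seat. Four stretchers, 44 mm wide and 25 mm tall, connect adjacent legs with their undersides at z = 233 mm, each running between the inner faces of the legs it joins and aligned with the legs' outer faces on the other axis.

Two stools sit around the table at the −y, +y sides.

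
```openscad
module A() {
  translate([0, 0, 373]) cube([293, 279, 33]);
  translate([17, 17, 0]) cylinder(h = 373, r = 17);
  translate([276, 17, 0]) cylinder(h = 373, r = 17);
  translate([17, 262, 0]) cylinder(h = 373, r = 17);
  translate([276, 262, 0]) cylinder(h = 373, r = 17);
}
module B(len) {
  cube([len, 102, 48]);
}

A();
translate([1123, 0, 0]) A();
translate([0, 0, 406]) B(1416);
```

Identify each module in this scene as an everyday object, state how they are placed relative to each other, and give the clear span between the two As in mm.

A is a stool. B is a beam. A beam spans the tops of two stools. The clear span between the two stools is 830 mm.

Second stool starts at x = 1123; first ends at x = 293; clear span = 1123 − 293 = 830 mm.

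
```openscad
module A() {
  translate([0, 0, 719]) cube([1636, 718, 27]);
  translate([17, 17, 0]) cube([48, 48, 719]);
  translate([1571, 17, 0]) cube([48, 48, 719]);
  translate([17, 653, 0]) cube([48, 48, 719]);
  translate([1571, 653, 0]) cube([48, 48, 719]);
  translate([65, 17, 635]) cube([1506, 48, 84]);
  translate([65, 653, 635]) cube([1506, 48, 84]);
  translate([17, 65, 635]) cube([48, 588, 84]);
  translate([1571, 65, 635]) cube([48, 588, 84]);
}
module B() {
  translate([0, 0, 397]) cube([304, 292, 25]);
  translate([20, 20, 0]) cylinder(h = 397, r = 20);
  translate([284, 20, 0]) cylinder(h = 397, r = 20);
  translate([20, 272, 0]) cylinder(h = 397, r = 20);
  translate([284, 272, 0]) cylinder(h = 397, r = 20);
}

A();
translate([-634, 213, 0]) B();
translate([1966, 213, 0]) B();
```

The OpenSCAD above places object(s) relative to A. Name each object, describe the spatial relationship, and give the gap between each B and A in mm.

A is a table. B is a stool. Two stools sit around the table at the −x, +x sides. The gap between each stool and the table is 330 mm.

Each stool's nearest face is 330 mm from the table's bounding box.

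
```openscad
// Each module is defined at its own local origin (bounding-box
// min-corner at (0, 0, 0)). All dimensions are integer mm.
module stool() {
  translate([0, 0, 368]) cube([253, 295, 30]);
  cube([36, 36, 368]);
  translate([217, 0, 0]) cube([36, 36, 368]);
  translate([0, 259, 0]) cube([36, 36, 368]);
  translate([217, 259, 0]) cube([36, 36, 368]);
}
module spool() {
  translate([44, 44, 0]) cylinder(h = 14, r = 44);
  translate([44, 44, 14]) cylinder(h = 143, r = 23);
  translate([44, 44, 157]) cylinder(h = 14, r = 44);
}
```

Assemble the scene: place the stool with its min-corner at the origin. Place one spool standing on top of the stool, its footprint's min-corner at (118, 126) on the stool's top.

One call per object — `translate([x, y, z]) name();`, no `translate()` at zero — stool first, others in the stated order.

stool();
translate([118, 126, 398]) spool();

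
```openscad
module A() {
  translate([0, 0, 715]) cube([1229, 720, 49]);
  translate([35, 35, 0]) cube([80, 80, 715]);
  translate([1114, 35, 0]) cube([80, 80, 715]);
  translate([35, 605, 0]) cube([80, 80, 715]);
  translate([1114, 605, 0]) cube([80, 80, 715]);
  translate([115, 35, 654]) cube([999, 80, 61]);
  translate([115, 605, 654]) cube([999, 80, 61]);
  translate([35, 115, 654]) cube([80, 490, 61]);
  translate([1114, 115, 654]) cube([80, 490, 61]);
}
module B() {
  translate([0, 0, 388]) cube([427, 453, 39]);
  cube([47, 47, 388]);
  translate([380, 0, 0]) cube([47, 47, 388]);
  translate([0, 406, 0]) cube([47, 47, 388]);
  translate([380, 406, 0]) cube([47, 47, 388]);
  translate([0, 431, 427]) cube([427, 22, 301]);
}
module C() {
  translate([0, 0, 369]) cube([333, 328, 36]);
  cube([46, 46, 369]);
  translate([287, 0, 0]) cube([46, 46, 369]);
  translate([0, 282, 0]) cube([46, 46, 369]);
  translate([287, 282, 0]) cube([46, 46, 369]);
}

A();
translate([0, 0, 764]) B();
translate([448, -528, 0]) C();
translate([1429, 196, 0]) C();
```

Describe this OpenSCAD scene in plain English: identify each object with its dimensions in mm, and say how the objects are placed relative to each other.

A is a table: top 1229 mm (x) × 720 mm (y), 49 mm thick, upper face at z = 764 mm, on four 80×80 mm square legs, each inset 35 mm from the nearest pair of top edges, running from z = 0 to the bottom of the top. Four apron rails, 80 mm thick and 61 mm tall, run between adjacent legs with their top edges flush with the underside of the top and their outer faces flush with the legs' outer faces.

B is a chair. The seat is a 427×453×39 mm slab with its top at z = 427 mm, on four 47×47 mm corner legs (flush with the seat edges, standing on z = 0). A flat backrest 22 mm thick, 301 mm tall, spans the full seat width and rises from the seat top along its +y edge, rear face flush with the rear of the seat.

C is a four-legged stool. The seat is 333×328 mm, 36 mm thick, top at z = 405 mm. It stands on four square legs, each 46×46 mm in cross-section, from z = 0 to the seat underside, each flush with a corner of the seat.

The chair is on top of the table. Two stools sit around the table at the −y, +x sides.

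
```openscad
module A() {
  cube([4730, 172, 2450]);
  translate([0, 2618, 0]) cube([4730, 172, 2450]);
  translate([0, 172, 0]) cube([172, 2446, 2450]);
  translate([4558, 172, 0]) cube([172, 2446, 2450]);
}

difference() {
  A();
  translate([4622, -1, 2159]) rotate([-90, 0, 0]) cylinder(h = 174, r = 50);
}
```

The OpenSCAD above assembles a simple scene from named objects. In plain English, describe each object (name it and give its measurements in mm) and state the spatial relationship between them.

A is a box-shaped house frame (walls only): outside footprint 4730×2790 mm, wall height 2450 mm, wall thickness 172 mm. The two y-facing walls run the full x-width; the two x-facing walls fit between the inner faces of the y-facing walls.

The house frame has a circular hole of radius 50 mm through its front wall, centred at (x = 4622, z = 2159).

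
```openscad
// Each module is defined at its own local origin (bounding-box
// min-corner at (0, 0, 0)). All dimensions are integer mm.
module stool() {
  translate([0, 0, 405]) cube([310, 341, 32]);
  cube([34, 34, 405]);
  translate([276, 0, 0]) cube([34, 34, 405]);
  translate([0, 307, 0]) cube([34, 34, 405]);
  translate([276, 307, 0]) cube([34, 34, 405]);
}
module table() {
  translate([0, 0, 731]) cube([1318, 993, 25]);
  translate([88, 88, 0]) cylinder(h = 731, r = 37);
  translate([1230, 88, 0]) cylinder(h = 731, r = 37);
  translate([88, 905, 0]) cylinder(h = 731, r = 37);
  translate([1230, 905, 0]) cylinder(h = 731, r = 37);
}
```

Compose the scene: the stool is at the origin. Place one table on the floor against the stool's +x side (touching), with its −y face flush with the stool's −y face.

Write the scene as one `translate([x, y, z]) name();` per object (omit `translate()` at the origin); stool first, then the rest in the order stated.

stool();
translate([310, 0, 0]) table();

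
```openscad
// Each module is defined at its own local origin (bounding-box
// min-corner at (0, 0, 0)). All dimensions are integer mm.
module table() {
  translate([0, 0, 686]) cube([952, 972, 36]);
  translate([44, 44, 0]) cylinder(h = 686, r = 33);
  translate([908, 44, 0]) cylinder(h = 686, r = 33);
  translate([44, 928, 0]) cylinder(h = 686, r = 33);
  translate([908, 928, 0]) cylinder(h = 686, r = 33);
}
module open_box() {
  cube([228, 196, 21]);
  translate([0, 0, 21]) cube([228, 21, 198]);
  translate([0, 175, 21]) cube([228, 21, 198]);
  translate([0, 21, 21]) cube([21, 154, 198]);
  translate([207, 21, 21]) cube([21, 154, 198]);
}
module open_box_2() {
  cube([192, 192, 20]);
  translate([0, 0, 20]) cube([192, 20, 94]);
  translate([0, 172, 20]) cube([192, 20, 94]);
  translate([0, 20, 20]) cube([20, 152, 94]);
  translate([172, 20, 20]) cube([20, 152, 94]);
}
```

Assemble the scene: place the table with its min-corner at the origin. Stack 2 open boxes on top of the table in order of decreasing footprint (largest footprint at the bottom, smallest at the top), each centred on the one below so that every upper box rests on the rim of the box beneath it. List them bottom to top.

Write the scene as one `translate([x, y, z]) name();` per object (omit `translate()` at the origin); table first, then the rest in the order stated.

table();
translate([362, 388, 722]) open_box();
translate([380, 390, 941]) open_box_2();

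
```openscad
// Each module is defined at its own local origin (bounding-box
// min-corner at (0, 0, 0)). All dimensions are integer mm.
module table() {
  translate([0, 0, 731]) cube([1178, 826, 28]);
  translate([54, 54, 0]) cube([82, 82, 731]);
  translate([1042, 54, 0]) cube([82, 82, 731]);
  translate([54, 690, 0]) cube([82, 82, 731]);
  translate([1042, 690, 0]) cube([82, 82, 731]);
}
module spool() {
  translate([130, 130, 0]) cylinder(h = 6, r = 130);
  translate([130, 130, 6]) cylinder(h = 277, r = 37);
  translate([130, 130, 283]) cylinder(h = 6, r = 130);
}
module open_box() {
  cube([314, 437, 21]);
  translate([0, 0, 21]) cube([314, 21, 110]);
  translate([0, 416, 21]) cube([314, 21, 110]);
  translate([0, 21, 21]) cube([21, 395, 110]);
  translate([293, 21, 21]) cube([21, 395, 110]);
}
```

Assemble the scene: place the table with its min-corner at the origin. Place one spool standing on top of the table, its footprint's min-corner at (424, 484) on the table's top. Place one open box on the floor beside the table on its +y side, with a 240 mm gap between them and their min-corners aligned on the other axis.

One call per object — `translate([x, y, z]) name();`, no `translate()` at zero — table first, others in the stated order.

table();
translate([424, 484, 759]) spool();
translate([0, 1066, 0]) open_box();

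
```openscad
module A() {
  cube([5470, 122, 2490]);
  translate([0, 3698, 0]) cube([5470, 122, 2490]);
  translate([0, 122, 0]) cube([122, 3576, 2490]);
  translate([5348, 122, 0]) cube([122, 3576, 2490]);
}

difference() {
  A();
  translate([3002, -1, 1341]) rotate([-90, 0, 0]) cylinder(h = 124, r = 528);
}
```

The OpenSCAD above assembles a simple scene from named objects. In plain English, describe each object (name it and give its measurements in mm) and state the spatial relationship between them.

A is a box-shaped house frame (walls only): outside footprint 5470×3820 mm, wall height 2490 mm, wall thickness 122 mm. The two y-facing walls run the full x-width; the two x-facing walls fit between the inner faces of the y-facing walls.

The house frame has a circular hole of radius 528 mm through its front wall, centred at (x = 3002, z = 1341).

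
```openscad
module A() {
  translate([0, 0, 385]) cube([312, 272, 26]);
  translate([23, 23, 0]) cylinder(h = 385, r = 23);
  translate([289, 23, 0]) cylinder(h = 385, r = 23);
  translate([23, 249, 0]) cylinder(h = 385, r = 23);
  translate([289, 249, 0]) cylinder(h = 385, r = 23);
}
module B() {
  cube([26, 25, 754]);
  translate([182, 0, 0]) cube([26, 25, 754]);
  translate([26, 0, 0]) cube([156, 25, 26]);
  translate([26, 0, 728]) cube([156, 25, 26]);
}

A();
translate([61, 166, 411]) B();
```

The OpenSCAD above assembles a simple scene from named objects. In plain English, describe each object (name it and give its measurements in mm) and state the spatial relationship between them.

A is a four-legged stool. The seat is a 312×272×26 mm slab whose top surface is at z = 411 mm; four round legs, each 46 mm in diameter, run from the floor (z = 0) to the underside of the seat, each leg's axis is inset half a diameter from the nearest pair of seat edges (so the leg's bounding box is flush with the corner).

B is a picture frame with a 156×702 mm rectangular opening (x by z) and a uniform 26 mm border on every side. Frame depth is 25 mm along y. It is built from two vertical stiles running the full outside height and two horizontal rails spanning the gap between the stiles.

The picture frame is on top of the stool.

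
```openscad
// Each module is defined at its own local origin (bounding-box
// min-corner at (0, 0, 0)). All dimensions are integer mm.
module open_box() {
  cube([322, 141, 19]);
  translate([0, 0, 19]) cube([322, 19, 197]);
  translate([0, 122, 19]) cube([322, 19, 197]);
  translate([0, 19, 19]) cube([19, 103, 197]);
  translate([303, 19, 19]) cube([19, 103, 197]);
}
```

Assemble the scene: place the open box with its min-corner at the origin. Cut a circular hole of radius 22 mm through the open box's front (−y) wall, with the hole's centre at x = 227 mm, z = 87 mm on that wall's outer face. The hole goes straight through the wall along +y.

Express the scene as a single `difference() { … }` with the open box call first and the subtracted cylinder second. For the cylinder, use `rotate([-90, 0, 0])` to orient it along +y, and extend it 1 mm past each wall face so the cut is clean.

difference() {
  open_box();
  translate([227, -1, 87]) rotate([-90, 0, 0]) cylinder(h = 21, r = 22);
}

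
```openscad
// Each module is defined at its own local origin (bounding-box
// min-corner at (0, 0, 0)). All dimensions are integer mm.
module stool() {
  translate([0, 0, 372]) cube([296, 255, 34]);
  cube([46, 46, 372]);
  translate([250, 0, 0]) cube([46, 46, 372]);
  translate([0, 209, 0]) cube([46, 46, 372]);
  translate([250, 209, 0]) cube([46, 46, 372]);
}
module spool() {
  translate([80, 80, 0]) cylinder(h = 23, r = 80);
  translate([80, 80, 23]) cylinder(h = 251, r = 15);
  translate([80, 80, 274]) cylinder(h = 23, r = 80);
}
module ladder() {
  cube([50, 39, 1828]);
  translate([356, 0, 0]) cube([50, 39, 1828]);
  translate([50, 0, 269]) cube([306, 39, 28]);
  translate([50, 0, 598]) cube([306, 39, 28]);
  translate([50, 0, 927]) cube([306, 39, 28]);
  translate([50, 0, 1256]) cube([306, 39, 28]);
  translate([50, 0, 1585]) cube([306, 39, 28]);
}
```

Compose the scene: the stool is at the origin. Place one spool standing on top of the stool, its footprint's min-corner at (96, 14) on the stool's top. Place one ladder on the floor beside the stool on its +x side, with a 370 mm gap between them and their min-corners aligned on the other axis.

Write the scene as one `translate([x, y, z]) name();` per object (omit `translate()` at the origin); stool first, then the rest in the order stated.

stool();
translate([96, 14, 406]) spool();
translate([666, 0, 0]) ladder();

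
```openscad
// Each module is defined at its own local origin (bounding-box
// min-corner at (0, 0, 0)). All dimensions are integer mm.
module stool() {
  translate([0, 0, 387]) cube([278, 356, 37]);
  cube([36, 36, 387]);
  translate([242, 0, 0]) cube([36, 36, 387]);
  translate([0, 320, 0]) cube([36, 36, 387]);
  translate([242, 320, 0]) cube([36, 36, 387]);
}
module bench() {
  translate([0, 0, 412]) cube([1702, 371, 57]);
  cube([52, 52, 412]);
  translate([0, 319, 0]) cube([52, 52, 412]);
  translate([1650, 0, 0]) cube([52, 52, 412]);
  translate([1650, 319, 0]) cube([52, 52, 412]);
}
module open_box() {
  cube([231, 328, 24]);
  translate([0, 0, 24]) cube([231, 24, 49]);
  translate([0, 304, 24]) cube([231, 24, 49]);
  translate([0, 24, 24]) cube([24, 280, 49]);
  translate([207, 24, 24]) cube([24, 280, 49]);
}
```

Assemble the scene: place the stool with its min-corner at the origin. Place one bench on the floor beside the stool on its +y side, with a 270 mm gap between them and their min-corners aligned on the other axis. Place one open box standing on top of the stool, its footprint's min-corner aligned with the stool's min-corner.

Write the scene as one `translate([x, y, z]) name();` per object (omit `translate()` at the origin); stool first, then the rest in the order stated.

stool();
translate([0, 626, 0]) bench();
translate([0, 0, 424]) open_box();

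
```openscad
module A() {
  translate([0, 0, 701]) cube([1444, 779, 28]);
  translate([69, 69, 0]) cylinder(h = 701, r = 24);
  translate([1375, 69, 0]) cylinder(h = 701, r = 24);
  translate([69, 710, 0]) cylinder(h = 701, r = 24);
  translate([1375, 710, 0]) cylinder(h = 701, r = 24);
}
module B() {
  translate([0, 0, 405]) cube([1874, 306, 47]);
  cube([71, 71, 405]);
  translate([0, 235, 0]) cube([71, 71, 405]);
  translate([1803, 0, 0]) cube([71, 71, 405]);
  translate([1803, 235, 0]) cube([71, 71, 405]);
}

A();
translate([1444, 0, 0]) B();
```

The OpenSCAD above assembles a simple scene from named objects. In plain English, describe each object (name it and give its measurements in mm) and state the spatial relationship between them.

A is a rectangular dining table. The top is 1444×779×28 mm with its upper surface at z = 729 mm. It stands on four round legs of 48 mm diameter, each leg's bounding box inset 45 mm from the nearest pair of top edges, running from the floor to the underside of the top.

B is a long wooden bench with a 1874 mm (x) × 306 mm (y) seat, 47 mm thick, its top surface 452 mm above the floor. Four 71 mm square legs at the seat corners, flush with the edges, run from z = 0 to the seat underside.

The bench is against the table's +x side, with their −y faces flush.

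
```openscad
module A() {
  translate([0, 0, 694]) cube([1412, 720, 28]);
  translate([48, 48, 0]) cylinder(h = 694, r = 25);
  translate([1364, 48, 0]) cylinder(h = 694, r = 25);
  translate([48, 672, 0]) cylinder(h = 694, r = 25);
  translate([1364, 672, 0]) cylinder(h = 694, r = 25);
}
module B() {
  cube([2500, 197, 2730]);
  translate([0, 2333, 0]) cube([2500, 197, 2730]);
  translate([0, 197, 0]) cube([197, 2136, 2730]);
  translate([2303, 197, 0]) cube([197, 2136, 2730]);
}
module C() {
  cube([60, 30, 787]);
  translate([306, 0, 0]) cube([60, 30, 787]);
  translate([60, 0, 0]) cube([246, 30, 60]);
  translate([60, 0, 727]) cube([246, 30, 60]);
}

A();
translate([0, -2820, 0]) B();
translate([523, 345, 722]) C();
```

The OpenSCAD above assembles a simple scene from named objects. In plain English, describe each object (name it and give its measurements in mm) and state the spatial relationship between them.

A is a table with a 1412×720 mm rectangular top, 28 mm thick, top surface at z = 722 mm, supported by four round legs of 50 mm diameter, each leg's bounding box inset 23 mm from the nearest pair of top edges, running from the floor.

B is the wall frame of a small rectangular building: four walls, each 2730 mm tall and 197 mm thick, enclosing a footprint 2500 mm (x) by 2530 mm (y) outside-to-outside, with no floor or roof. The front and back walls (the −y and +y sides) span the full width; the two side walls fit between them.

C is a rectangular picture frame lying in the x–z plane (depth along y). The opening is 246 mm wide (x) by 667 mm tall (z), surrounded by a border 60 mm wide on all four sides. The frame is 30 mm deep and is made of two full-height vertical stiles with two horizontal rails fitted between them.

The house frame is on the floor beside the table on its −y side. The picture frame is on top of the table, centred.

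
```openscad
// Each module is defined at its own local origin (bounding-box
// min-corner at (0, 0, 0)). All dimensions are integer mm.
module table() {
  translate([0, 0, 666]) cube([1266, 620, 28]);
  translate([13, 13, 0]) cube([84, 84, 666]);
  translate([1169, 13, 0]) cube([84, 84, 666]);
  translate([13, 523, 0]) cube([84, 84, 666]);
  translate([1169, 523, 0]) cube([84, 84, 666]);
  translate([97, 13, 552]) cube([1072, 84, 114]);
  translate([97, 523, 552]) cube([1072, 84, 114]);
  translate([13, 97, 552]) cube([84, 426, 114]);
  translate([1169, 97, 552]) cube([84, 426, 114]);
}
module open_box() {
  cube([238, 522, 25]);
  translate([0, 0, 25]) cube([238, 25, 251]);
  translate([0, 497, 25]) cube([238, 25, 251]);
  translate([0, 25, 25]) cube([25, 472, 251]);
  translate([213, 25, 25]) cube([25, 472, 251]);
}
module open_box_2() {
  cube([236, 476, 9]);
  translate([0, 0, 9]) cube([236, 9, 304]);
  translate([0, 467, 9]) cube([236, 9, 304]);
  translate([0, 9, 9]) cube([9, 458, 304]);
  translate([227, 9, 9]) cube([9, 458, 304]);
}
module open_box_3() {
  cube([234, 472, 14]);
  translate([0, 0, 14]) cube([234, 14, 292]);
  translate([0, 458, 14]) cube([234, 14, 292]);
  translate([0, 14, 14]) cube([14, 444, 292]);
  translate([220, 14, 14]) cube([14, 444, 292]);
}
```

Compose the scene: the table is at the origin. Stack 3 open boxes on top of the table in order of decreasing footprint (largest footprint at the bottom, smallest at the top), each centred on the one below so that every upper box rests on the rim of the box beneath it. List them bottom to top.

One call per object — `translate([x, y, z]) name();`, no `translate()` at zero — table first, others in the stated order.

table();
translate([514, 49, 694]) open_box();
translate([515, 72, 970]) open_box_2();
translate([516, 74, 1283]) open_box_3();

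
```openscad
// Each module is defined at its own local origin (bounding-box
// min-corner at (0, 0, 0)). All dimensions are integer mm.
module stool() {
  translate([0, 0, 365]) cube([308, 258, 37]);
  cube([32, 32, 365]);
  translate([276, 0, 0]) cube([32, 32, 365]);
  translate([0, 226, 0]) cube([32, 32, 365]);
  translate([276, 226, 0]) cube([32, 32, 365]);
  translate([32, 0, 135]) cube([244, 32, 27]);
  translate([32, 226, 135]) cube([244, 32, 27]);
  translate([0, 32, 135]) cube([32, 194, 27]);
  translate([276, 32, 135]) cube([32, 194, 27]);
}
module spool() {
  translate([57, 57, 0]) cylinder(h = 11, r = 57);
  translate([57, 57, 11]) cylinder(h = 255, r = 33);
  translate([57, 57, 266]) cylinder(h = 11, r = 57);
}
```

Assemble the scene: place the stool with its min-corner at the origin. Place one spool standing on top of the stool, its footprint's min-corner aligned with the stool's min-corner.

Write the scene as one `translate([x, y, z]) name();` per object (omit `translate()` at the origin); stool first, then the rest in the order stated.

stool();
translate([0, 0, 402]) spool();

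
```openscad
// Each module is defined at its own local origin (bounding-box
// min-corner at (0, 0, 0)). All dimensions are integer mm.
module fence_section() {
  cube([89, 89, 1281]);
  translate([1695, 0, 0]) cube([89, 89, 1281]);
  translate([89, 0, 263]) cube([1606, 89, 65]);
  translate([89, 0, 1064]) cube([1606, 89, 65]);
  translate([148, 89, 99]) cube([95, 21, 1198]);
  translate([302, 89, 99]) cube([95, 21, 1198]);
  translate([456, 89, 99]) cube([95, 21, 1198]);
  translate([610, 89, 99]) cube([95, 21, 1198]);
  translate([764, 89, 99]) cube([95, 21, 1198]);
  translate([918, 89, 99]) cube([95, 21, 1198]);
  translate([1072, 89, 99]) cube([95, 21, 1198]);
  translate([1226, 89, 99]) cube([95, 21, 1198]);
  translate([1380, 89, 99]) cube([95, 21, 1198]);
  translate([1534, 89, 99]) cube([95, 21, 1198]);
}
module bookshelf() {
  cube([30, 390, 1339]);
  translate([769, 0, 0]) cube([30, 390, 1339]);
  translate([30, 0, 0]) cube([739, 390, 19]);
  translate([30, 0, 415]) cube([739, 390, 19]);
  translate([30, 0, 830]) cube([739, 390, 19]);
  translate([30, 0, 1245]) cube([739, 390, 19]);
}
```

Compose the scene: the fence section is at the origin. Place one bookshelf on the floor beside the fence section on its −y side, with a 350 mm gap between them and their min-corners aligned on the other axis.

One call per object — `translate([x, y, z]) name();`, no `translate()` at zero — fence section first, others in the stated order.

fence_section();
translate([0, -740, 0]) bookshelf();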